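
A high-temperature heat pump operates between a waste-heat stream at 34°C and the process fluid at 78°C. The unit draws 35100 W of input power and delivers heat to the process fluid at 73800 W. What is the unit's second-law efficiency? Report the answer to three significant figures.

COP_actual = Q̇_H/Ẇ = 73800/35100 = 2.103.
In absolute terms T_C = 307.15 K and T_H = 351.15 K, so ΔT = 44.00 K.
COP_Carnot = T_H/ΔT = 351.15/44.00 = 7.981.
η_II = COP_actual/COP_Carnot = 2.103/7.981 = 0.2635.

0.263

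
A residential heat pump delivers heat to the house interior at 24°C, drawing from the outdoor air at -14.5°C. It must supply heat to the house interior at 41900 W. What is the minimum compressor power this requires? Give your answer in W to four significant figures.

5429 W

In absolute terms T_C = 258.65 K and T_H = 297.15 K, so ΔT = 38.50 K.
COP_Carnot = T_H/ΔT = 297.15/38.50 = 7.718.
Ẇ_min = Q̇/COP_Carnot = 41900/7.718 = 5429 W.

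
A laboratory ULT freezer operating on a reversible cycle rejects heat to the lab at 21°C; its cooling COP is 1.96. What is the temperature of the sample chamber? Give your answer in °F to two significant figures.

For a Carnot refrigerator COP_R = T_C/(T_H − T_C), so T_C = COP·T_H/(1 + COP).
With T_H = 294.15 K, T_C = 1.96 × 294.15/2.960 = 194.78 K.
Converting, 194.78 K = -109.07°F.

-110 °F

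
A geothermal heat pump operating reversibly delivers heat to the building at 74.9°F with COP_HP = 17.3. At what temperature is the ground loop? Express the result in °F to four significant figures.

COP_HP = T_H/(T_H − T_C) gives T_H − T_C = T_H/COP.
With T_H = 296.98 K, T_C = 296.98 × (1 − 1/17.3) = 279.82 K.
Converting, 279.82 K = 44.00°F.

44.00 °F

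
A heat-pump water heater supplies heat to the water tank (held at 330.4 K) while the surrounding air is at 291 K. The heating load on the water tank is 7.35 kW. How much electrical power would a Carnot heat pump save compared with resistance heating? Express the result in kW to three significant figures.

The reservoir spacing is ΔT = 330.4 − 291 = 39.40 K.
COP_Carnot = T_H/ΔT = 330.40/39.40 = 8.386.
Resistance heating needs Ẇ_res = Q̇_H = 7.350 kW; the reversible heat pump needs only Ẇ_hp = Q̇_H/COP = 0.8765 kW.
Saving = 7.350 − 0.8765 = 6.474 kW.

6.47 kW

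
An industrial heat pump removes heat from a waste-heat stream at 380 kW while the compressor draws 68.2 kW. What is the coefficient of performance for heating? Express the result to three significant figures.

The first law gives Q̇_H = Q̇_C + Ẇ, so the three rates are Q̇_C = 380.0, Q̇_H = 448.2, Ẇ = 68.20 kW.
COP_HP = Q̇_H/Ẇ = 448.2/68.20 = 6.572.

6.57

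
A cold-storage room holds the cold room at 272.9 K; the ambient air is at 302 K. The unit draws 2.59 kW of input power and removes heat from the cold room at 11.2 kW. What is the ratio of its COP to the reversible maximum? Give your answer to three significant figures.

COP_actual = Q̇_C/Ẇ = 11.20/2.590 = 4.324.
The reservoir spacing is ΔT = 302 − 272.9 = 29.10 K.
COP_Carnot = T_C/ΔT = 272.90/29.10 = 9.378.
η_II = COP_actual/COP_Carnot = 4.324/9.378 = 0.4611.

0.461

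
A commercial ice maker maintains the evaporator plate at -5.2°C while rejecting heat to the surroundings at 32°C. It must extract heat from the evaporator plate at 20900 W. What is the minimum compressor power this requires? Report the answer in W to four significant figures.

In absolute terms T_C = 267.95 K and T_H = 305.15 K, so ΔT = 37.20 K.
COP_Carnot = T_C/ΔT = 267.95/37.20 = 7.203.
Ẇ_min = Q̇/COP_Carnot = 20900/7.203 = 2902 W.

2902 W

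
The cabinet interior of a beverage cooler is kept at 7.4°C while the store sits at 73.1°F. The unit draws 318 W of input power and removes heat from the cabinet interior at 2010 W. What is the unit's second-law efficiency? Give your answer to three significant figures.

COP_actual = Q̇_C/Ẇ = 2010/318.0 = 6.321.
In absolute terms T_C = 280.55 K and T_H = 295.98 K, so ΔT = 15.43 K.
COP_Carnot = T_C/ΔT = 280.55/15.43 = 18.18.
η_II = COP_actual/COP_Carnot = 6.321/18.18 = 0.3477.

0.348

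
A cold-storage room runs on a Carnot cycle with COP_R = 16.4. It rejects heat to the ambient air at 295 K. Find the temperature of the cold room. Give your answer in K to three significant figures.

278 K

For a Carnot refrigerator COP_R = T_C/(T_H − T_C), so T_C = COP·T_H/(1 + COP).
With T_H = 295.00 K, T_C = 16.4 × 295.00/17.40 = 278.05 K.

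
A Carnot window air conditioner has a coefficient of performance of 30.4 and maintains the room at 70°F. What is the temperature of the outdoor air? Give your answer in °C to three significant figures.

COP_R = T_C/(T_H − T_C) gives T_H − T_C = T_C/COP.
With T_C = 294.26 K, T_H = 294.26 × (1 + 1/30.4) = 303.94 K.
Converting, 303.94 K = 30.79°C.

30.8 °C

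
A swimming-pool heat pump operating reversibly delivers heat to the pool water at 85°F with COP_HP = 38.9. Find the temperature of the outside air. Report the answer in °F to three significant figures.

71.0 °F

COP_HP = T_H/(T_H − T_C) gives T_H − T_C = T_H/COP.
With T_H = 302.59 K, T_C = 302.59 × (1 − 1/38.9) = 294.82 K.
Converting, 294.82 K = 71.00°F.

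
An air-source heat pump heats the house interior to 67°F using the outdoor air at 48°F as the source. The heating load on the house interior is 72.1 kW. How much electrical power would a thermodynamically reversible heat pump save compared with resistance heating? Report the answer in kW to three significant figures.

In absolute terms T_C = 282.04 K and T_H = 292.59 K, so ΔT = 10.56 K.
COP_Carnot = T_H/ΔT = 292.59/10.56 = 27.72.
Resistance heating needs Ẇ_res = Q̇_H = 72.10 kW; the reversible heat pump needs only Ẇ_hp = Q̇_H/COP = 2.601 kW.
Saving = 72.10 − 2.601 = 69.50 kW.

69.5 kW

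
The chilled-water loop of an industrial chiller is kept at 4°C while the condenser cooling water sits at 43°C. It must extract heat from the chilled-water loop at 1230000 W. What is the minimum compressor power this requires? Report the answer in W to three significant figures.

In absolute terms T_C = 277.15 K and T_H = 316.15 K, so ΔT = 39.00 K.
COP_Carnot = T_C/ΔT = 277.15/39.00 = 7.106.
Ẇ_min = Q̇/COP_Carnot = 1230000/7.106 = 173100 W.

173000 W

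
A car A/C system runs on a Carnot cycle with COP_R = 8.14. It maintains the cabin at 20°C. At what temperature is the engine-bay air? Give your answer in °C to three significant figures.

COP_R = T_C/(T_H − T_C) gives T_H − T_C = T_C/COP.
With T_C = 293.15 K, T_H = 293.15 × (1 + 1/8.14) = 329.16 K.
Converting, 329.16 K = 56.01°C.

56.0 °C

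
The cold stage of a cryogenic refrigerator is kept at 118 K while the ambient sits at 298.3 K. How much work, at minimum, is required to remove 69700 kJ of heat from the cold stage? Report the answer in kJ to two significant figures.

110000 kJ

The reservoir spacing is ΔT = 298.3 − 118 = 180.3 K.
The reversible limit is COP_R = T_C/ΔT = 0.6545, so W_min = Q_C/COP = Q_C·ΔT/T_C.
W_min = 69700 × 180.3/118.00 = 106500 kJ.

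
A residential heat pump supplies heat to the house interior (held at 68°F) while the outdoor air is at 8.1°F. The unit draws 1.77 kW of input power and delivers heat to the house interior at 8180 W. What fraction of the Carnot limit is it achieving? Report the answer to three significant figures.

Converting, Q̇_H = 8180 W = 8.180 kW, so COP_actual = Q̇_H/Ẇ = 8.180/1.770 = 4.621.
In absolute terms T_C = 259.87 K and T_H = 293.15 K, so ΔT = 33.28 K.
COP_Carnot = T_H/ΔT = 293.15/33.28 = 8.809.
η_II = COP_actual/COP_Carnot = 4.621/8.809 = 0.5246.

0.525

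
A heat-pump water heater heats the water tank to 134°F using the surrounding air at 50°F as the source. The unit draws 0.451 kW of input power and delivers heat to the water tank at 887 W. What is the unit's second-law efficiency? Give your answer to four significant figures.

0.2783

Converting, Q̇_H = 887.0 W = 0.8870 kW, so COP_actual = Q̇_H/Ẇ = 0.8870/0.4510 = 1.967.
In absolute terms T_C = 283.15 K and T_H = 329.82 K, so ΔT = 46.67 K.
COP_Carnot = T_H/ΔT = 329.82/46.67 = 7.068.
η_II = COP_actual/COP_Carnot = 1.967/7.068 = 0.2783.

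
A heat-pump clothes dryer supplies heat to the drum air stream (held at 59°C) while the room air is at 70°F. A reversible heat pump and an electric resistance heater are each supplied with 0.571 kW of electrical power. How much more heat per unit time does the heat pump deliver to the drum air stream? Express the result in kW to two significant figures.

4.4 kW

In absolute terms T_C = 294.26 K and T_H = 332.15 K, so ΔT = 37.89 K.
COP_Carnot = T_H/ΔT = 332.15/37.89 = 8.766.
The heat pump delivers Q̇_H = COP × Ẇ = 5.006 kW; the resistance heater delivers Ẇ = 0.5710 kW.
Extra = (COP − 1)·Ẇ = 4.435 kW.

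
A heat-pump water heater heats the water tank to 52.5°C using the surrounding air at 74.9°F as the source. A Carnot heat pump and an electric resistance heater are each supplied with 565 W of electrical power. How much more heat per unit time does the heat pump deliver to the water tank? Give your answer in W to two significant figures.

5900 W

In absolute terms T_C = 296.98 K and T_H = 325.65 K, so ΔT = 28.67 K.
COP_Carnot = T_H/ΔT = 325.65/28.67 = 11.36.
The heat pump delivers Q̇_H = COP × Ẇ = 6418 W; the resistance heater delivers Ẇ = 565.0 W.
Extra = (COP − 1)·Ẇ = 5853 W.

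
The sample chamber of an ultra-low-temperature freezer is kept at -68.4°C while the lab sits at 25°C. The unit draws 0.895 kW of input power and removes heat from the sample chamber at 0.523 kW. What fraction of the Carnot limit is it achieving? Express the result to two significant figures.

COP_actual = Q̇_C/Ẇ = 0.5230/0.8950 = 0.5844.
In absolute terms T_C = 204.75 K and T_H = 298.15 K, so ΔT = 93.40 K.
COP_Carnot = T_C/ΔT = 204.75/93.40 = 2.192.
η_II = COP_actual/COP_Carnot = 0.5844/2.192 = 0.2666.

0.27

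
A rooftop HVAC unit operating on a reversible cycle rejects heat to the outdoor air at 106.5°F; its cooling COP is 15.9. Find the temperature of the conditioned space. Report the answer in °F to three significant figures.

73.0 °F

For a Carnot refrigerator COP_R = T_C/(T_H − T_C), so T_C = COP·T_H/(1 + COP).
With T_H = 314.54 K, T_C = 15.9 × 314.54/16.90 = 295.93 K.
Converting, 295.93 K = 73.00°F.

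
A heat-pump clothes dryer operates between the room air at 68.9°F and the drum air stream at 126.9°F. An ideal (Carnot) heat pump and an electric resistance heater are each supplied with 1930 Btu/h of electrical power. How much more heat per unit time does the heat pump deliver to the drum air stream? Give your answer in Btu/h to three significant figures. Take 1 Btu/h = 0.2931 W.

17600 Btu/h

In absolute terms T_C = 293.65 K and T_H = 325.87 K, so ΔT = 32.22 K.
COP_Carnot = T_H/ΔT = 325.87/32.22 = 10.11.
The heat pump delivers Q̇_H = COP × Ẇ = 19520 Btu/h; the resistance heater delivers Ẇ = 1930 Btu/h.
Extra = (COP − 1)·Ẇ = 17590 Btu/h.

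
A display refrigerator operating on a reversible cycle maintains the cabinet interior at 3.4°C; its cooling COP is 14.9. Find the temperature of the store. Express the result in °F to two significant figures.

72 °F

COP_R = T_C/(T_H − T_C) gives T_H − T_C = T_C/COP.
With T_C = 276.55 K, T_H = 276.55 × (1 + 1/14.9) = 295.11 K.
Converting, 295.11 K = 71.53°F.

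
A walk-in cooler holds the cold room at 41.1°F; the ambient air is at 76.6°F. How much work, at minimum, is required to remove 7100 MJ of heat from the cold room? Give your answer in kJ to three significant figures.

In absolute terms T_C = 278.21 K and T_H = 297.93 K, so ΔT = 19.72 K.
The reversible limit is COP_R = T_C/ΔT = 14.11, so W_min = Q_C/COP = Q_C·ΔT/T_C.
W_min = 7100 × 19.72/278.21 = 503.3 MJ = 503300 kJ.

503000 kJ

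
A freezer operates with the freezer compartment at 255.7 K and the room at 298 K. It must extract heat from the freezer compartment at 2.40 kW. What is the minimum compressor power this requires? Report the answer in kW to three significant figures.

0.397 kW

The reservoir spacing is ΔT = 298 − 255.7 = 42.30 K.
COP_Carnot = T_C/ΔT = 255.70/42.30 = 6.045.
Ẇ_min = Q̇/COP_Carnot = 2.400/6.045 = 0.3970 kW.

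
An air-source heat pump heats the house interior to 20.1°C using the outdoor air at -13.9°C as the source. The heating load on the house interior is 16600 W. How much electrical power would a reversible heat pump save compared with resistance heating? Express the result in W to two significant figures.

15000 W

In absolute terms T_C = 259.25 K and T_H = 293.25 K, so ΔT = 34.00 K.
COP_Carnot = T_H/ΔT = 293.25/34.00 = 8.625.
Resistance heating needs Ẇ_res = Q̇_H = 16600 W; the reversible heat pump needs only Ẇ_hp = Q̇_H/COP = 1925 W.
Saving = 16600 − 1925 = 14680 W.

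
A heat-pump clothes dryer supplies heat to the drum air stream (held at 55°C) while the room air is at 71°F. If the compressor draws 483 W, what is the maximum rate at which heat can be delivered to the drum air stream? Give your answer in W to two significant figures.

4800 W

In absolute terms T_C = 294.82 K and T_H = 328.15 K, so ΔT = 33.33 K.
COP_Carnot = T_H/ΔT = 328.15/33.33 = 9.845.
Q̇_max = COP_Carnot × Ẇ = 9.845 × 483.0 W = 4755 W.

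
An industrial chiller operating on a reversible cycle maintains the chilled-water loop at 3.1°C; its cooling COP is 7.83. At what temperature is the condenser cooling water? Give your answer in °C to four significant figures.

38.38 °C

COP_R = T_C/(T_H − T_C) gives T_H − T_C = T_C/COP.
With T_C = 276.25 K, T_H = 276.25 × (1 + 1/7.83) = 311.53 K.
Converting, 311.53 K = 38.38°C.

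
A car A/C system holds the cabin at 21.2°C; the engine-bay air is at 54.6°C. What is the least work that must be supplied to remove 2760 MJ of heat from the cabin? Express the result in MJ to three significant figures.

In absolute terms T_C = 294.35 K and T_H = 327.75 K, so ΔT = 33.40 K.
The reversible limit is COP_R = T_C/ΔT = 8.813, so W_min = Q_C/COP = Q_C·ΔT/T_C.
W_min = 2760 × 33.40/294.35 = 313.2 MJ.

313 MJ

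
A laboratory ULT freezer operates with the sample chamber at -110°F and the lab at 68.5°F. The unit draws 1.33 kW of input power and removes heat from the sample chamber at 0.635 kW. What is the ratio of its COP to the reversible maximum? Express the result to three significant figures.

0.244

COP_actual = Q̇_C/Ẇ = 0.6350/1.330 = 0.4774.
In absolute terms T_C = 194.26 K and T_H = 293.43 K, so ΔT = 99.17 K.
COP_Carnot = T_C/ΔT = 194.26/99.17 = 1.959.
η_II = COP_actual/COP_Carnot = 0.4774/1.959 = 0.2437.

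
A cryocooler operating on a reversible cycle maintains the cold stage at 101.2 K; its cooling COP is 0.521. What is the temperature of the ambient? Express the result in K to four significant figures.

COP_R = T_C/(T_H − T_C) gives T_H − T_C = T_C/COP.
With T_C = 101.20 K, T_H = 101.20 × (1 + 1/0.521) = 295.44 K.

295.4 K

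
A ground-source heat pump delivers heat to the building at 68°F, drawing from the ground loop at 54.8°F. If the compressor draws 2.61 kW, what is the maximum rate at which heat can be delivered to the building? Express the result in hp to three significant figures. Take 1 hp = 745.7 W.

140 hp

In absolute terms T_C = 285.82 K and T_H = 293.15 K, so ΔT = 7.333 K.
COP_Carnot = T_H/ΔT = 293.15/7.333 = 39.98.
Q̇_max = COP_Carnot × Ẇ = 39.98 × 2.610 kW = 104.3 kW = 139.9 hp.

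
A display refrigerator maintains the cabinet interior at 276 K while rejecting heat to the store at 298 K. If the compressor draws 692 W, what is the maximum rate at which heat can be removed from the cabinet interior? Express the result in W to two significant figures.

8700 W

The reservoir spacing is ΔT = 298 − 276 = 22.00 K.
COP_Carnot = T_C/ΔT = 276.00/22.00 = 12.55.
Q̇_max = COP_Carnot × Ẇ = 12.55 × 692.0 W = 8681 W.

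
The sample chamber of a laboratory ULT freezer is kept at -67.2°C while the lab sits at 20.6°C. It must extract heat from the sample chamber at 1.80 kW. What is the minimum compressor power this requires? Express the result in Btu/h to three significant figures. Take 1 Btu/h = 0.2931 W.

In absolute terms T_C = 205.95 K and T_H = 293.75 K, so ΔT = 87.80 K.
COP_Carnot = T_C/ΔT = 205.95/87.80 = 2.346.
Ẇ_min = Q̇/COP_Carnot = 1.800/2.346 = 0.7674 kW = 2618 Btu/h.

2620 Btu/h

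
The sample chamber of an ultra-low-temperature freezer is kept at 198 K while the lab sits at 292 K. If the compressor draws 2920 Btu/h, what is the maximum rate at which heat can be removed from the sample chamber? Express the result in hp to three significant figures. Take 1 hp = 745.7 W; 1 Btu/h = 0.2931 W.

The reservoir spacing is ΔT = 292 − 198 = 94.00 K.
COP_Carnot = T_C/ΔT = 198.00/94.00 = 2.106.
Q̇_max = COP_Carnot × Ẇ = 2.106 × 2920 Btu/h = 6151 Btu/h = 2.418 hp.

2.42 hp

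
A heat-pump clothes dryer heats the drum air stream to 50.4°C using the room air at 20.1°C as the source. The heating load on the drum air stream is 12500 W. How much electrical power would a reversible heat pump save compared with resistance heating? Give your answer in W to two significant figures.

11000 W

In absolute terms T_C = 293.25 K and T_H = 323.55 K, so ΔT = 30.30 K.
COP_Carnot = T_H/ΔT = 323.55/30.30 = 10.68.
Resistance heating needs Ẇ_res = Q̇_H = 12500 W; the reversible heat pump needs only Ẇ_hp = Q̇_H/COP = 1171 W.
Saving = 12500 − 1171 = 11330 W.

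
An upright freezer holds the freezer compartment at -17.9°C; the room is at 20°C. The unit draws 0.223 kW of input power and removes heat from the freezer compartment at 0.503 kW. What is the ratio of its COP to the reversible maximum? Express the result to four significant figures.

COP_actual = Q̇_C/Ẇ = 0.5030/0.2230 = 2.256.
In absolute terms T_C = 255.25 K and T_H = 293.15 K, so ΔT = 37.90 K.
COP_Carnot = T_C/ΔT = 255.25/37.90 = 6.735.
η_II = COP_actual/COP_Carnot = 2.256/6.735 = 0.3349.

0.3349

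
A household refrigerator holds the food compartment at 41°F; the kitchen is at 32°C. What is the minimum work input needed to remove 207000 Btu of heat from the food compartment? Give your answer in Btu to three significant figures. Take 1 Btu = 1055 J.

20100 Btu

In absolute terms T_C = 278.15 K and T_H = 305.15 K, so ΔT = 27.00 K.
The reversible limit is COP_R = T_C/ΔT = 10.30, so W_min = Q_C/COP = Q_C·ΔT/T_C.
W_min = 207000 × 27.00/278.15 = 20090 Btu.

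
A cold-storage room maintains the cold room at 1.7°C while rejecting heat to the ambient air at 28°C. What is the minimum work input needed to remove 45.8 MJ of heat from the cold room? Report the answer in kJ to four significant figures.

4383 kJ

In absolute terms T_C = 274.85 K and T_H = 301.15 K, so ΔT = 26.30 K.
The reversible limit is COP_R = T_C/ΔT = 10.45, so W_min = Q_C/COP = Q_C·ΔT/T_C.
W_min = 45.80 × 26.30/274.85 = 4.383 MJ = 4383 kJ.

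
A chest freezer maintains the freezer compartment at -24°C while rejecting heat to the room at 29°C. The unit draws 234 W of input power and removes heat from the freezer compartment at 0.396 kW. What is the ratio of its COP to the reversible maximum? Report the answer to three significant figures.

Converting, Q̇_C = 0.3960 kW = 396.0 W, so COP_actual = Q̇_C/Ẇ = 396.0/234.0 = 1.692.
In absolute terms T_C = 249.15 K and T_H = 302.15 K, so ΔT = 53.00 K.
COP_Carnot = T_C/ΔT = 249.15/53.00 = 4.701.
η_II = COP_actual/COP_Carnot = 1.692/4.701 = 0.3600.

0.360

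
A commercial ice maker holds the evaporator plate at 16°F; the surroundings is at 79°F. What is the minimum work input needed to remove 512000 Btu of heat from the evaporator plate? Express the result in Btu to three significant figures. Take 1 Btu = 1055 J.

In absolute terms T_C = 264.26 K and T_H = 299.26 K, so ΔT = 35.00 K.
The reversible limit is COP_R = T_C/ΔT = 7.550, so W_min = Q_C/COP = Q_C·ΔT/T_C.
W_min = 512000 × 35.00/264.26 = 67810 Btu.

67800 Btu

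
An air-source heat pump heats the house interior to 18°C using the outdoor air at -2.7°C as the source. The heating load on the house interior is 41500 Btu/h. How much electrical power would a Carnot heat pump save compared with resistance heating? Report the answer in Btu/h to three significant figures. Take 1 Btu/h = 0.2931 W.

38500 Btu/h

In absolute terms T_C = 270.45 K and T_H = 291.15 K, so ΔT = 20.70 K.
COP_Carnot = T_H/ΔT = 291.15/20.70 = 14.07.
Resistance heating needs Ẇ_res = Q̇_H = 41500 Btu/h; the reversible heat pump needs only Ẇ_hp = Q̇_H/COP = 2951 Btu/h.
Saving = 41500 − 2951 = 38550 Btu/h.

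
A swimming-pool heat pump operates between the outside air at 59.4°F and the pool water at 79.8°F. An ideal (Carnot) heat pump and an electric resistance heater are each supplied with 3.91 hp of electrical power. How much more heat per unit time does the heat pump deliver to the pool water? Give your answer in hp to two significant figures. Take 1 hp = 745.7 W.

99 hp

In absolute terms T_C = 288.37 K and T_H = 299.71 K, so ΔT = 11.33 K.
COP_Carnot = T_H/ΔT = 299.71/11.33 = 26.44.
The heat pump delivers Q̇_H = COP × Ẇ = 103.4 hp; the resistance heater delivers Ẇ = 3.910 hp.
Extra = (COP − 1)·Ẇ = 99.49 hp.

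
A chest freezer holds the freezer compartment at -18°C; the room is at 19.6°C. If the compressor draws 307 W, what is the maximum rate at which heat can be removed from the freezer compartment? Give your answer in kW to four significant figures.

2.083 kW

In absolute terms T_C = 255.15 K and T_H = 292.75 K, so ΔT = 37.60 K.
COP_Carnot = T_C/ΔT = 255.15/37.60 = 6.786.
Q̇_max = COP_Carnot × Ẇ = 6.786 × 307.0 W = 2083 W = 2.083 kW.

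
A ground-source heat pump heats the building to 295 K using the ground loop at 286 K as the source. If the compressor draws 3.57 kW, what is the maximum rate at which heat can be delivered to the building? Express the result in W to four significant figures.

The reservoir spacing is ΔT = 295 − 286 = 9.000 K.
COP_Carnot = T_H/ΔT = 295.00/9.000 = 32.78.
Q̇_max = COP_Carnot × Ẇ = 32.78 × 3.570 kW = 117.0 kW = 117000 W.

117000 W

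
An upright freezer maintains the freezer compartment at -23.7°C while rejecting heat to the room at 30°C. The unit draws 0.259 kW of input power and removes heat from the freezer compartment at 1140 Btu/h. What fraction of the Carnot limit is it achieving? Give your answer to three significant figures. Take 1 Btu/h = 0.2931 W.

Converting, Q̇_C = 1140 Btu/h = 0.3341 kW, so COP_actual = Q̇_C/Ẇ = 0.3341/0.2590 = 1.290.
In absolute terms T_C = 249.45 K and T_H = 303.15 K, so ΔT = 53.70 K.
COP_Carnot = T_C/ΔT = 249.45/53.70 = 4.645.
η_II = COP_actual/COP_Carnot = 1.290/4.645 = 0.2777.

0.278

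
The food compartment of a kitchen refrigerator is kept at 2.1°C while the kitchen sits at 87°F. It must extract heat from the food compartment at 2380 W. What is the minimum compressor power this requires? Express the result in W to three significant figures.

246 W

In absolute terms T_C = 275.25 K and T_H = 303.71 K, so ΔT = 28.46 K.
COP_Carnot = T_C/ΔT = 275.25/28.46 = 9.673.
Ẇ_min = Q̇/COP_Carnot = 2380/9.673 = 246.0 W.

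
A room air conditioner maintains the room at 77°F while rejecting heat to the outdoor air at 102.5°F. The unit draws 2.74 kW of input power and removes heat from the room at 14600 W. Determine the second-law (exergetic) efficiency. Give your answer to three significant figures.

Converting, Q̇_C = 14600 W = 14.60 kW, so COP_actual = Q̇_C/Ẇ = 14.60/2.740 = 5.328.
In absolute terms T_C = 298.15 K and T_H = 312.32 K, so ΔT = 14.17 K.
COP_Carnot = T_C/ΔT = 298.15/14.17 = 21.05.
η_II = COP_actual/COP_Carnot = 5.328/21.05 = 0.2532.

0.253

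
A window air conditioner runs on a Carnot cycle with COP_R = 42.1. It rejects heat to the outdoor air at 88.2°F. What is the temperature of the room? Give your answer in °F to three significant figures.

For a Carnot refrigerator COP_R = T_C/(T_H − T_C), so T_C = COP·T_H/(1 + COP).
With T_H = 304.37 K, T_C = 42.1 × 304.37/43.10 = 297.31 K.
Converting, 297.31 K = 75.49°F.

75.5 °F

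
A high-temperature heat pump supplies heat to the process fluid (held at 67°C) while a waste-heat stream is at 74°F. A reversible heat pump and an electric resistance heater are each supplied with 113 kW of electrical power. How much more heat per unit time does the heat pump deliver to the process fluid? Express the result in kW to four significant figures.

In absolute terms T_C = 296.48 K and T_H = 340.15 K, so ΔT = 43.67 K.
COP_Carnot = T_H/ΔT = 340.15/43.67 = 7.790.
The heat pump delivers Q̇_H = COP × Ẇ = 880.2 kW; the resistance heater delivers Ẇ = 113.0 kW.
Extra = (COP − 1)·Ẇ = 767.2 kW.

767.2 kW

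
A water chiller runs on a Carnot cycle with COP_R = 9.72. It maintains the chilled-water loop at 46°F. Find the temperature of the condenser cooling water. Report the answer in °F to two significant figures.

COP_R = T_C/(T_H − T_C) gives T_H − T_C = T_C/COP.
With T_C = 280.93 K, T_H = 280.93 × (1 + 1/9.72) = 309.83 K.
Converting, 309.83 K = 98.02°F.

98 °F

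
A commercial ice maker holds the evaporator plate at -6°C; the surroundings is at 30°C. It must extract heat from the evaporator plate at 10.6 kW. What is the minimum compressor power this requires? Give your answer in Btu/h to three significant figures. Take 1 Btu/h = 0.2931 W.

In absolute terms T_C = 267.15 K and T_H = 303.15 K, so ΔT = 36.00 K.
COP_Carnot = T_C/ΔT = 267.15/36.00 = 7.421.
Ẇ_min = Q̇/COP_Carnot = 10.60/7.421 = 1.428 kW = 4873 Btu/h.

4870 Btu/h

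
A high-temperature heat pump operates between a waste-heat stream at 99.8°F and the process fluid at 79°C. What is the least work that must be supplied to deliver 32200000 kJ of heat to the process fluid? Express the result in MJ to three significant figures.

3780 MJ

In absolute terms T_C = 310.82 K and T_H = 352.15 K, so ΔT = 41.33 K.
The reversible limit is COP_HP = T_H/ΔT = 8.520, so W_min = Q_H/COP = Q_H·ΔT/T_H.
W_min = 32200000 × 41.33/352.15 = 3779000 kJ = 3779 MJ.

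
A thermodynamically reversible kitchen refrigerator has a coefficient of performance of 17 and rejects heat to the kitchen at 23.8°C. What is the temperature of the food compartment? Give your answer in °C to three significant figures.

For a Carnot refrigerator COP_R = T_C/(T_H − T_C), so T_C = COP·T_H/(1 + COP).
With T_H = 296.95 K, T_C = 17 × 296.95/18.00 = 280.45 K.
Converting, 280.45 K = 7.30°C.

7.30 °C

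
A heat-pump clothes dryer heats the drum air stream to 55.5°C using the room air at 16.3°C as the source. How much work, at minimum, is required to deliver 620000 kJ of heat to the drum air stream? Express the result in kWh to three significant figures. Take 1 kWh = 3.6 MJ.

20.5 kWh

In absolute terms T_C = 289.45 K and T_H = 328.65 K, so ΔT = 39.20 K.
The reversible limit is COP_HP = T_H/ΔT = 8.384, so W_min = Q_H/COP = Q_H·ΔT/T_H.
W_min = 620000 × 39.20/328.65 = 73950 kJ = 20.54 kWh.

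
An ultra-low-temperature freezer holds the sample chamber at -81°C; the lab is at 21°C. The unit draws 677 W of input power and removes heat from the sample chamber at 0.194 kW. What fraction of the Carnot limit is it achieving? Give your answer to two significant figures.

Converting, Q̇_C = 0.1940 kW = 194.0 W, so COP_actual = Q̇_C/Ẇ = 194.0/677.0 = 0.2866.
In absolute terms T_C = 192.15 K and T_H = 294.15 K, so ΔT = 102.0 K.
COP_Carnot = T_C/ΔT = 192.15/102.0 = 1.884.
η_II = COP_actual/COP_Carnot = 0.2866/1.884 = 0.1521.

0.15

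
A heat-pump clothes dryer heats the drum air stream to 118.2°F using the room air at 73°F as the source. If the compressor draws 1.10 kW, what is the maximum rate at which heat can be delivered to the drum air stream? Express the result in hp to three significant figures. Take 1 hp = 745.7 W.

18.9 hp

In absolute terms T_C = 295.93 K and T_H = 321.04 K, so ΔT = 25.11 K.
COP_Carnot = T_H/ΔT = 321.04/25.11 = 12.78.
Q̇_max = COP_Carnot × Ẇ = 12.78 × 1.100 kW = 14.06 kW = 18.86 hp.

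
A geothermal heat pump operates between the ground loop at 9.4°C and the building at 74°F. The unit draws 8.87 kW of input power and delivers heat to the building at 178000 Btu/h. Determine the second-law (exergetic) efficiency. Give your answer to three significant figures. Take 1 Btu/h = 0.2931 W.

Converting, Q̇_H = 178000 Btu/h = 52.17 kW, so COP_actual = Q̇_H/Ẇ = 52.17/8.870 = 5.882.
In absolute terms T_C = 282.55 K and T_H = 296.48 K, so ΔT = 13.93 K.
COP_Carnot = T_H/ΔT = 296.48/13.93 = 21.28.
η_II = COP_actual/COP_Carnot = 5.882/21.28 = 0.2764.

0.276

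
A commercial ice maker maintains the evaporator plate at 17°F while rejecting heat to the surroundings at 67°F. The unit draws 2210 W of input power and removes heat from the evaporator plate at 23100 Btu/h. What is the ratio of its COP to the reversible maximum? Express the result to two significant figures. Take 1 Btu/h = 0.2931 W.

Converting, Q̇_C = 23100 Btu/h = 6771 W, so COP_actual = Q̇_C/Ẇ = 6771/2210 = 3.064.
In absolute terms T_C = 264.82 K and T_H = 292.59 K, so ΔT = 27.78 K.
COP_Carnot = T_C/ΔT = 264.82/27.78 = 9.533.
η_II = COP_actual/COP_Carnot = 3.064/9.533 = 0.3214.

0.32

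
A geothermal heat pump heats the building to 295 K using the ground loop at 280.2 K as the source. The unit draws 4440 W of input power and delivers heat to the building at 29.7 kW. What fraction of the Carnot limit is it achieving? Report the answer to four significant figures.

Converting, Q̇_H = 29.70 kW = 29700 W, so COP_actual = Q̇_H/Ẇ = 29700/4440 = 6.689.
The reservoir spacing is ΔT = 295 − 280.2 = 14.80 K.
COP_Carnot = T_H/ΔT = 295.00/14.80 = 19.93.
η_II = COP_actual/COP_Carnot = 6.689/19.93 = 0.3356.

0.3356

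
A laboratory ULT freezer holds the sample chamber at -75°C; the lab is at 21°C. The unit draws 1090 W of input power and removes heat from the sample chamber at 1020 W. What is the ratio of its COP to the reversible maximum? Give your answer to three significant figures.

COP_actual = Q̇_C/Ẇ = 1020/1090 = 0.9358.
In absolute terms T_C = 198.15 K and T_H = 294.15 K, so ΔT = 96.00 K.
COP_Carnot = T_C/ΔT = 198.15/96.00 = 2.064.
η_II = COP_actual/COP_Carnot = 0.9358/2.064 = 0.4534.

0.453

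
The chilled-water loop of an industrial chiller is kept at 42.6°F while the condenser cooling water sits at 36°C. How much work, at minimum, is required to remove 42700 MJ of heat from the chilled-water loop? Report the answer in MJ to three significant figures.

In absolute terms T_C = 279.04 K and T_H = 309.15 K, so ΔT = 30.11 K.
The reversible limit is COP_R = T_C/ΔT = 9.267, so W_min = Q_C/COP = Q_C·ΔT/T_C.
W_min = 42700 × 30.11/279.04 = 4608 MJ.

4610 MJ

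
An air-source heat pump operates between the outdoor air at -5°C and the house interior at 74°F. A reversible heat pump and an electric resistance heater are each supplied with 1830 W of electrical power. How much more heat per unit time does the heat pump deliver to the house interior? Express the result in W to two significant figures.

In absolute terms T_C = 268.15 K and T_H = 296.48 K, so ΔT = 28.33 K.
COP_Carnot = T_H/ΔT = 296.48/28.33 = 10.46.
The heat pump delivers Q̇_H = COP × Ẇ = 19150 W; the resistance heater delivers Ẇ = 1830 W.
Extra = (COP − 1)·Ẇ = 17320 W.

17000 W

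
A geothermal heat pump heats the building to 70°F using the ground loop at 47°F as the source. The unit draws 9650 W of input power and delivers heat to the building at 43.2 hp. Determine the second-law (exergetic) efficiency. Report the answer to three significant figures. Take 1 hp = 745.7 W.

Converting, Q̇_H = 43.20 hp = 32210 W, so COP_actual = Q̇_H/Ẇ = 32210/9650 = 3.338.
In absolute terms T_C = 281.48 K and T_H = 294.26 K, so ΔT = 12.78 K.
COP_Carnot = T_H/ΔT = 294.26/12.78 = 23.03.
η_II = COP_actual/COP_Carnot = 3.338/23.03 = 0.1450.

0.145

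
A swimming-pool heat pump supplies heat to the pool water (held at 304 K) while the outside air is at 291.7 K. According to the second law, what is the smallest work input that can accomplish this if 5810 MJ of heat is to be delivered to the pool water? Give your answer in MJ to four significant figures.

The reservoir spacing is ΔT = 304 − 291.7 = 12.30 K.
The reversible limit is COP_HP = T_H/ΔT = 24.72, so W_min = Q_H/COP = Q_H·ΔT/T_H.
W_min = 5810 × 12.30/304.00 = 235.1 MJ.

235.1 MJ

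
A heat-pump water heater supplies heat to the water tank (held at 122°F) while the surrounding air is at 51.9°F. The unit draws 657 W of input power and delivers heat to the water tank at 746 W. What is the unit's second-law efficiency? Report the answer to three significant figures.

0.137

COP_actual = Q̇_H/Ẇ = 746.0/657.0 = 1.135.
In absolute terms T_C = 284.21 K and T_H = 323.15 K, so ΔT = 38.94 K.
COP_Carnot = T_H/ΔT = 323.15/38.94 = 8.298.
η_II = COP_actual/COP_Carnot = 1.135/8.298 = 0.1368.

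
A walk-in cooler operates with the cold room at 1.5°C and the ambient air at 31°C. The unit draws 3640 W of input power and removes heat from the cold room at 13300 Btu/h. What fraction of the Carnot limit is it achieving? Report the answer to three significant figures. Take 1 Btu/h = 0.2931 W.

0.115

Converting, Q̇_C = 13300 Btu/h = 3898 W, so COP_actual = Q̇_C/Ẇ = 3898/3640 = 1.071.
In absolute terms T_C = 274.65 K and T_H = 304.15 K, so ΔT = 29.50 K.
COP_Carnot = T_C/ΔT = 274.65/29.50 = 9.310.
η_II = COP_actual/COP_Carnot = 1.071/9.310 = 0.1150.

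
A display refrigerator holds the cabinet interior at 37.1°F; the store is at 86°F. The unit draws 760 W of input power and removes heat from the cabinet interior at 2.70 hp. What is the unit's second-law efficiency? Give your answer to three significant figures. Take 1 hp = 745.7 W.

Converting, Q̇_C = 2.700 hp = 2013 W, so COP_actual = Q̇_C/Ẇ = 2013/760.0 = 2.649.
In absolute terms T_C = 275.98 K and T_H = 303.15 K, so ΔT = 27.17 K.
COP_Carnot = T_C/ΔT = 275.98/27.17 = 10.16.
η_II = COP_actual/COP_Carnot = 2.649/10.16 = 0.2608.

0.261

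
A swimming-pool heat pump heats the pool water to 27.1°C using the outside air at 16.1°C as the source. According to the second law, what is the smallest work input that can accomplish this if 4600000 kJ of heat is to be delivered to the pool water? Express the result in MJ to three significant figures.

In absolute terms T_C = 289.25 K and T_H = 300.25 K, so ΔT = 11.00 K.
The reversible limit is COP_HP = T_H/ΔT = 27.30, so W_min = Q_H/COP = Q_H·ΔT/T_H.
W_min = 4600000 × 11.00/300.25 = 168500 kJ = 168.5 MJ.

169 MJ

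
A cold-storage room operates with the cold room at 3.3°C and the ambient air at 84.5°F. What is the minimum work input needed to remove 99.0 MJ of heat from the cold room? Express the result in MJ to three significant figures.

9.26 MJ

In absolute terms T_C = 276.45 K and T_H = 302.32 K, so ΔT = 25.87 K.
The reversible limit is COP_R = T_C/ΔT = 10.69, so W_min = Q_C/COP = Q_C·ΔT/T_C.
W_min = 99.00 × 25.87/276.45 = 9.263 MJ.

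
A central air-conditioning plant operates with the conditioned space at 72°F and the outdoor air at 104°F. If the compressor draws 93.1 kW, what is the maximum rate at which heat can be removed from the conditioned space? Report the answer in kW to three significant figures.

In absolute terms T_C = 295.37 K and T_H = 313.15 K, so ΔT = 17.78 K.
COP_Carnot = T_C/ΔT = 295.37/17.78 = 16.61.
Q̇_max = COP_Carnot × Ẇ = 16.61 × 93.10 kW = 1547 kW.

1550 kW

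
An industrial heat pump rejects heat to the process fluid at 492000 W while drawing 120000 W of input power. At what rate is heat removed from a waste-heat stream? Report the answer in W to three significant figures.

372000 W

For a cyclic device the first law requires Q̇_H = Q̇_C + Ẇ.
Q̇_C = Q̇_H − Ẇ = 372000 W.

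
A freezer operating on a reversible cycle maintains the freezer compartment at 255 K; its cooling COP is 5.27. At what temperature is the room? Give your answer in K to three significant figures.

303 K

COP_R = T_C/(T_H − T_C) gives T_H − T_C = T_C/COP.
With T_C = 255.00 K, T_H = 255.00 × (1 + 1/5.27) = 303.39 K.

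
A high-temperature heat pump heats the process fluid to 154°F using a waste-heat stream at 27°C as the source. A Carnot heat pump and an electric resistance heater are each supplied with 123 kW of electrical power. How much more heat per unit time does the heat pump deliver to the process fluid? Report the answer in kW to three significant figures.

In absolute terms T_C = 300.15 K and T_H = 340.93 K, so ΔT = 40.78 K.
COP_Carnot = T_H/ΔT = 340.93/40.78 = 8.361.
The heat pump delivers Q̇_H = COP × Ẇ = 1028 kW; the resistance heater delivers Ẇ = 123.0 kW.
Extra = (COP − 1)·Ẇ = 905.4 kW.

905 kW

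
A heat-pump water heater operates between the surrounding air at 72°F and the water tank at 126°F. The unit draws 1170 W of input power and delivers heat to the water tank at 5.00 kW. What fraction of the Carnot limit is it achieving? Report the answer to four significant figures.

Converting, Q̇_H = 5.000 kW = 5000 W, so COP_actual = Q̇_H/Ẇ = 5000/1170 = 4.274.
In absolute terms T_C = 295.37 K and T_H = 325.37 K, so ΔT = 30.00 K.
COP_Carnot = T_H/ΔT = 325.37/30.00 = 10.85.
η_II = COP_actual/COP_Carnot = 4.274/10.85 = 0.3940.

0.3940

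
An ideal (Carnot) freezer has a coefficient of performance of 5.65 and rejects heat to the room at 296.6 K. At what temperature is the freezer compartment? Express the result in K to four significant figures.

252.0 K

For a Carnot refrigerator COP_R = T_C/(T_H − T_C), so T_C = COP·T_H/(1 + COP).
With T_H = 296.60 K, T_C = 5.65 × 296.60/6.650 = 252.00 K.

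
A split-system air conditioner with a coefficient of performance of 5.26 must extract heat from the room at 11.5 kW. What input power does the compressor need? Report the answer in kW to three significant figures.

Ẇ = Q̇_C/COP = 11.50/5.26 = 2.186 kW.

2.19 kW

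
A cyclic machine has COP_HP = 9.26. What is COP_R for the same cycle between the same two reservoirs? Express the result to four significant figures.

Since Q_H = Q_C + W for any cycle, COP_R = Q_C/W = Q_H/W − 1.
COP_R = 9.26 − 1 = 8.26.

8.260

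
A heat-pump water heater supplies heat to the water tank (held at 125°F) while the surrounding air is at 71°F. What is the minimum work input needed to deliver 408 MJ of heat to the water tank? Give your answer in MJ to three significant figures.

In absolute terms T_C = 294.82 K and T_H = 324.82 K, so ΔT = 30.00 K.
The reversible limit is COP_HP = T_H/ΔT = 10.83, so W_min = Q_H/COP = Q_H·ΔT/T_H.
W_min = 408.0 × 30.00/324.82 = 37.68 MJ.

37.7 MJ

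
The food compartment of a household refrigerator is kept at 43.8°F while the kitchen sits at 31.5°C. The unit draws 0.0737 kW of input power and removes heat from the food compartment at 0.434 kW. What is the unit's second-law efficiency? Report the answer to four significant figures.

COP_actual = Q̇_C/Ẇ = 0.4340/0.07370 = 5.889.
In absolute terms T_C = 279.71 K and T_H = 304.65 K, so ΔT = 24.94 K.
COP_Carnot = T_C/ΔT = 279.71/24.94 = 11.21.
η_II = COP_actual/COP_Carnot = 5.889/11.21 = 0.5252.

0.5252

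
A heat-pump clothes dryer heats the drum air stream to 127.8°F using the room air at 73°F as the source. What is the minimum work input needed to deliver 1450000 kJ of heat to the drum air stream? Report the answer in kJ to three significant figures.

In absolute terms T_C = 295.93 K and T_H = 326.37 K, so ΔT = 30.44 K.
The reversible limit is COP_HP = T_H/ΔT = 10.72, so W_min = Q_H/COP = Q_H·ΔT/T_H.
W_min = 1450000 × 30.44/326.37 = 135300 kJ.

135000 kJ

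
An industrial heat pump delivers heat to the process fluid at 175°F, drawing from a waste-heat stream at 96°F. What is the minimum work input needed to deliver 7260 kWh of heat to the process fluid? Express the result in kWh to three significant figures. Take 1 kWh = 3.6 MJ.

In absolute terms T_C = 308.71 K and T_H = 352.59 K, so ΔT = 43.89 K.
The reversible limit is COP_HP = T_H/ΔT = 8.034, so W_min = Q_H/COP = Q_H·ΔT/T_H.
W_min = 7260 × 43.89/352.59 = 903.7 kWh.

904 kWh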